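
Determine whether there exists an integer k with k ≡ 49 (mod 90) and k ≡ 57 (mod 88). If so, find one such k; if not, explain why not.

The moduli are not coprime: gcd(90, 88) = 2. Compatibility requires 2 ∣ (57 − 49) = 8, which holds, so solutions exist.
Step through k = 49, 49 + 90, 49 + 2·90, …: the values 49, 139, 229, 319, 409 reduce mod 88 to 49, 51, 53, 55, 57. The value 409 hits 57.
Verify: 409 = 4·90 + 49 and 409 = 4·88 + 57. ✓

k = 409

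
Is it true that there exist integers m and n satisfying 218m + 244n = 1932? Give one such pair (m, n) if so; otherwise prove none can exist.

Since gcd(218, 244) = 2 and 1932 = 2·966, Bézout's identity guarantees a solution.
Dividing through by 2 reduces the equation to 109m + 122n = 966.
Run the Euclidean algorithm on 122 and 109: 122 = 1·109 + 13, 109 = 8·13 + 5, 13 = 2·5 + 3, 5 = 1·3 + 2, 3 = 1·2 + 1, 2 = 2·1 + 0.
Unwinding: 1 = 3 − 1·2 = 3 − (5 − 1·3) = −5 + 2·3 = −5 + 2·(13 − 2·5) = 2·13 − 5·5 = 2·13 − 5·(109 − 8·13) = −5·109 + 42·13 = −5·109 + 42·(122 − 1·109) = 42·122 − 47·109, i.e. 109·(-47) + 122·42 = 1.
Multiplying through by 966: m = (-47)·966 = -45402, n = 42·966 = 40572 is a solution.
The general solution is m = -45402 + 122k, n = 40572 − 109k; taking k = 373 gives the smaller pair m = 104, n = -85.
Check: 218·104 + 244·(-85) = 22672 − 20740 = 1932. ✓

m = 104, n = -85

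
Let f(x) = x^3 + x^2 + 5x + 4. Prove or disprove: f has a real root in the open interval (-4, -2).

f has no root in that interval.

Evaluate at the endpoints: f(-4) = -64, f(-2) = -10 — same sign (negative).
The derivative f'(x) = 3x^2 + 2x + 5 is a quadratic with discriminant 2² − 4·3·5 = -56 < 0; it never vanishes, so it is always positive (sign of the leading coefficient).
So f is strictly increasing; between -4 and -2 its values lie between f(-4) = -64 and f(-2) = -10, all negative. Therefore f has no root in (-4, -2).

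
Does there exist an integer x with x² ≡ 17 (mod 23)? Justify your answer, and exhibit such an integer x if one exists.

Apply Euler's criterion with the prime 23: 17 is a quadratic residue iff 17^11 ≡ 1 (mod 23), and a non-residue iff it is ≡ −1.
Repeated squaring mod 23: 17^2 = 289 ≡ 13; 17^4 ≡ 13² = 169 ≡ 8; 17^8 ≡ 8² = 64 ≡ 18.
Since 11 = 8 + 2 + 1, 17^11 ≡ 18 · 13 · 17; multiplying out mod 23: 18·13 = 234 ≡ 4, then 4·17 = 68 ≡ 22. Thus 17^11 ≡ 22 ≡ −1 (mod 23).
The value −1 means 17 is a non-residue modulo 23, so x² ≡ 17 (mod 23) is impossible.

No such integer exists.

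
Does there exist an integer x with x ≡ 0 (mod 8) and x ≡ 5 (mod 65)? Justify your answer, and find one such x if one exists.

x = 200

gcd(8, 65) = 1, so the Chinese Remainder Theorem guarantees exactly one residue class mod 520 satisfying both.
Any solution of the first congruence is x = 0 + 8t; substituting into the second, 8t ≡ 5 − 0 ≡ 5 (mod 65).
Note 8·57 = 456 ≡ 1 (mod 65) (as 456 − 1 = 7·65), so 8⁻¹ ≡ 57.
Multiplying by 57: t ≡ 57·5 = 285 ≡ 25 (mod 65).
Taking t = 25 gives x = 0 + 8·25 = 200.
Indeed 200 ≡ 0 (mod 8) and 200 ≡ 5 (mod 65).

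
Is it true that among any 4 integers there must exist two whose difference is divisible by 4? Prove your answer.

No, the set {19, 20, 21, 22} is a counterexample.

Try 4 consecutive integers, 19, 20, 21, 22. Their remainders mod 4 are 3, 0, 1, 2 — pairwise different, as any 4 ≤ 4 consecutive integers have distinct residues.
The differences between them range over 1, …, 3, none of which is divisible by 4.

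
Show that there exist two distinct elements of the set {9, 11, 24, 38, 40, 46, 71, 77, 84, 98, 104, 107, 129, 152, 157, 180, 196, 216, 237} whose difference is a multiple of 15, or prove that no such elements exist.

Reduce each element mod 15: 9↦9, 11↦11, 24↦9, 38↦8, 40↦10, 46↦1, 71↦11, 77↦2, 84↦9, 98↦8, 104↦14, 107↦2, 129↦9, 152↦2, 157↦7, 180↦0, 196↦1, 216↦6, 237↦12. The residue 9 repeats (at 9 and 24), and 24 − 9 = 15 = 1·15.

9 and 24 are such a pair.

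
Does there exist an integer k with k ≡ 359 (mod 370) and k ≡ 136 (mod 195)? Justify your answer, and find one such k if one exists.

No such integer exists.

gcd(370, 195) = 5. If k ≡ 359 (mod 370) and k ≡ 136 (mod 195), then k ≡ 359 (mod 5) and k ≡ 136 (mod 5).
But 359 mod 5 = 4 while 136 mod 5 = 1, a contradiction.
So no integer satisfies both congruences.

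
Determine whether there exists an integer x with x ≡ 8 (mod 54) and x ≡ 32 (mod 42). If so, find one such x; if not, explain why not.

x = 116

gcd(54, 42) = 6. A simultaneous solution exists iff 8 ≡ 32 (mod 6); here 8 mod 6 = 2 = 32 mod 6, so it does.
The integers ≡ 8 (mod 54) are 8, 62, 116, …; their remainders mod 42 are 8, 20, 32, so x = 116 is the first that is ≡ 32 (mod 42).
Indeed 116 ≡ 8 (mod 54) and 116 ≡ 32 (mod 42).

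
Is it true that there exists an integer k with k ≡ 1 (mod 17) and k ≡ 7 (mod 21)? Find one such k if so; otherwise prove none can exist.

The moduli 17 and 21 are coprime, so by the Chinese Remainder Theorem a unique solution modulo 357 exists.
Write k = 1 + 17t and require 1 + 17t ≡ 7 (mod 21), i.e. 17t ≡ 6 (mod 21).
Since 17·5 = 85 = 4·21 + 1, the inverse of 17 mod 21 is 5.
Multiplying by 5: t ≡ 5·6 = 30 ≡ 9 (mod 21).
Taking t = 9 gives k = 1 + 17·9 = 154.
Indeed 154 ≡ 1 (mod 17) and 154 ≡ 7 (mod 21).

k = 154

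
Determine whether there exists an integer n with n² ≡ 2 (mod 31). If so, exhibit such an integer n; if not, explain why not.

Take n = 23. Then 23² = 529 = 17·31 + 2, so 23² ≡ 2 (mod 31).

n = 23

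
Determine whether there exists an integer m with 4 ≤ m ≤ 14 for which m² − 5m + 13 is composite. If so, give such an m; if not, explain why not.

m = 13

At m = 13: 13² − 5·13 + 13 = 117 = 3·39, which is composite.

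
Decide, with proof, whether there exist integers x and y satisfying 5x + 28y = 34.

x = 18, y = -2

Since gcd(5, 28) = 1, every integer is an integer combination of 5 and 28.
Euclidean algorithm: 28 = 5·5 + 3, 5 = 1·3 + 2, 3 = 1·2 + 1, 2 = 2·1 + 0.
Back-substituting, 1 = 3 − 1·2 = 3 − (5 − 1·3) = −5 + 2·3 = −5 + 2·(28 − 5·5) = 2·28 − 11·5; that is, 5·(-11) + 28·2 = 1.
Scaling by 34 gives the particular solution (x, y) = (-374, 68).
Adding 14·28 to x and subtracting 14·5 from y gives the tidier solution (18, -2).
Check: 5·18 + 28·(-2) = 90 − 56 = 34. ✓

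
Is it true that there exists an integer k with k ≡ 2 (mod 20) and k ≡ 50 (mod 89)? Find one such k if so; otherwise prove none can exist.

Since 20 and 89 share no common factor, CRT says the pair of congruences has a solution (unique mod 1780).
Write k = 2 + 20t and require 2 + 20t ≡ 50 (mod 89), i.e. 20t ≡ 48 (mod 89).
Since 20·49 = 980 = 11·89 + 1, the inverse of 20 mod 89 is 49.
Multiplying by 49: t ≡ 49·48 = 2352 ≡ 38 (mod 89).
Taking t = 38 gives k = 2 + 20·38 = 762.
Verify: 762 = 38·20 + 2 and 762 = 8·89 + 50. ✓

k = 762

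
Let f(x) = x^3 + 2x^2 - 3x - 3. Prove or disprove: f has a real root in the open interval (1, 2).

Yes, f has a root in the interval.

f(1) = -3 and f(2) = 7, which have opposite signs.
Since f is a polynomial it is continuous on [1, 2].
By the Intermediate Value Theorem f must vanish at some point of (1, 2).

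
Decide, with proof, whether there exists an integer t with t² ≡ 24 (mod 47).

t = 27

Take t = 27. Then 27² = 729 = 15·47 + 24, so 27² ≡ 24 (mod 47).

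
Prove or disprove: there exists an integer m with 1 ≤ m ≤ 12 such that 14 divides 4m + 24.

m = 1 works, since 4·1 + 24 = 28 = 2·14.

m = 1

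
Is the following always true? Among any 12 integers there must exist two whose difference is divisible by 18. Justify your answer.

Try 12 consecutive integers, 67, 68, …, 78. Their remainders mod 18 are 13, 14, 15, 16, 17, 0, 1, 2, 3, 4, 5, 6 — pairwise different, as any 12 ≤ 18 consecutive integers have distinct residues.
No two share a residue, so no pair has difference divisible by 18; the claim fails for this set.

No; for instance {67, 68, 69, 70, 71, 72, 73, 74, 75, 76, 77, 78} is a counterexample.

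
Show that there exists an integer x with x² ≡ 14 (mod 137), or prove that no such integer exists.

x = 98 works: 98² = 9604, and 9604 − 14 = 9590 = 70·137.

x = 98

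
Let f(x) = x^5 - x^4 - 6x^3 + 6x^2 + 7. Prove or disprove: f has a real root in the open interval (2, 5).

f(2) = -1 and f(5) = 1907, which have opposite signs.
As a polynomial, f is continuous on every closed interval.
By the Intermediate Value Theorem f must vanish at some point of (2, 5).

Such a root exists.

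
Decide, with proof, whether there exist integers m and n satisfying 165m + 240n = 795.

Since gcd(165, 240) = 15 and 795 = 15·53, Bézout's identity guarantees a solution.
Dividing through by 15 reduces the equation to 11m + 16n = 53.
Euclidean algorithm: 16 = 1·11 + 5, 11 = 2·5 + 1, 5 = 5·1 + 0.
Working back up the chain: 1 = 11 − 2·5 = 11 − 2·(16 − 1·11) = −2·16 + 3·11. So 11·3 + 16·(-2) = 1.
Scaling by 53 gives the particular solution (m, n) = (159, -106).
Shifting by a multiple of (16, −11) keeps it a solution: m = 159 − 9·16 = 15, n = -106 + 9·11 = -7.
Check: 165·15 + 240·(-7) = 2475 − 1680 = 795. ✓

m = 15, n = -7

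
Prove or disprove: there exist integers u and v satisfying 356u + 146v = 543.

gcd(356, 146) = 2, so every integer of the form 356u + 146v is a multiple of 2.
But 543 = 2·271 + 1, so 2 ∤ 543.
So the equation is unsolvable over ℤ.

No such integers exist.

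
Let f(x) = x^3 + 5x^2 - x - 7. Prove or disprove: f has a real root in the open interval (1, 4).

f(1) = -2 and f(4) = 133, which have opposite signs.
As a polynomial, f is continuous on every closed interval.
By the Intermediate Value Theorem, f takes the value 0 somewhere in the open interval.

Yes, f has a root in the interval.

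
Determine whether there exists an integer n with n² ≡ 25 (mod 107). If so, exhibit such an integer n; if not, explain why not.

Take n = 5. Then 5² = 25, and since 0 ≤ 25 < 107 this is already reduced: 5² ≡ 25 (mod 107).

n = 5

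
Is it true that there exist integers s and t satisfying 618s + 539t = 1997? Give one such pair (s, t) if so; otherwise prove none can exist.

s = 421, t = -479

618 and 539 are coprime, so 618s + 539t ranges over all of ℤ.
Run the Euclidean algorithm on 618 and 539: 618 = 1·539 + 79, 539 = 6·79 + 65, 79 = 1·65 + 14, 65 = 4·14 + 9, 14 = 1·9 + 5, 9 = 1·5 + 4, 5 = 1·4 + 1, 4 = 4·1 + 0.
Back-substituting, 1 = 5 − 1·4 = 5 − (9 − 1·5) = −9 + 2·5 = −9 + 2·(14 − 1·9) = 2·14 − 3·9 = 2·14 − 3·(65 − 4·14) = −3·65 + 14·14 = −3·65 + 14·(79 − 1·65) = 14·79 − 17·65 = 14·79 − 17·(539 − 6·79) = −17·539 + 116·79 = −17·539 + 116·(618 − 1·539) = 116·618 − 133·539; that is, 618·116 + 539·(-133) = 1.
Scaling by 1997 gives the particular solution (s, t) = (231652, -265601).
Shifting by a multiple of (539, −618) keeps it a solution: s = 231652 − 429·539 = 421, t = -265601 + 429·618 = -479.
Check: 618·421 + 539·(-479) = 260178 − 258181 = 1997. ✓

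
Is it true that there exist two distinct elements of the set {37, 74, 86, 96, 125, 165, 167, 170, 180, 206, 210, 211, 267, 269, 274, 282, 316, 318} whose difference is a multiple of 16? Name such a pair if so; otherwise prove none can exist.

37 and 165 are such a pair.

37 mod 16 = 5 and 165 mod 16 = 5, so 165 − 37 = 128 = 8·16.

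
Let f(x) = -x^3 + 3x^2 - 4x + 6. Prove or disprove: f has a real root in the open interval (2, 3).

Such a root exists.

f(2) = 2 and f(3) = -6, which have opposite signs.
Since f is a polynomial it is continuous on [2, 3].
By the Intermediate Value Theorem f must vanish at some point of (2, 3).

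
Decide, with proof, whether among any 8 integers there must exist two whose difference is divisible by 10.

No; for instance {42, 43, 44, 45, 46, 47, 48, 49} is a counterexample.

Consider the 8 integers 42, 43, …, 49. They lie in distinct residue classes modulo 10, since 8 ≤ 10.
No two share a residue, so no pair has difference divisible by 10; the claim fails for this set.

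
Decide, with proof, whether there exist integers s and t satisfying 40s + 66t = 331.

Any value of 40s + 66t is a multiple of gcd(40, 66) = 2.
But 331 = 2·165 + 1, so 2 ∤ 331.
Therefore 40s + 66t = 331 has no solution in integers.

No such integers exist.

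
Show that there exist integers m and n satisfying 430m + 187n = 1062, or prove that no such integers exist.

430 and 187 are coprime, so 430m + 187n ranges over all of ℤ.
Euclidean algorithm: 430 = 2·187 + 56, 187 = 3·56 + 19, 56 = 2·19 + 18, 19 = 1·18 + 1, 18 = 18·1 + 0.
Back-substituting, 1 = 19 − 1·18 = 19 − (56 − 2·19) = −56 + 3·19 = −56 + 3·(187 − 3·56) = 3·187 − 10·56 = 3·187 − 10·(430 − 2·187) = −10·430 + 23·187; that is, 430·(-10) + 187·23 = 1.
Multiplying through by 1062: m = (-10)·1062 = -10620, n = 23·1062 = 24426 is a solution.
Adding 57·187 to m and subtracting 57·430 from n gives the tidier solution (39, -84).
Indeed 430·39 + 187·(-84) = 16770 − 15708 = 1062.

m = 39, n = -84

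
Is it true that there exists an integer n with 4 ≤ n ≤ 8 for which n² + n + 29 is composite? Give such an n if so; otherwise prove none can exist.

n = 4

At n = 4: 4² + 4 + 29 = 49 = 7·7, which is composite.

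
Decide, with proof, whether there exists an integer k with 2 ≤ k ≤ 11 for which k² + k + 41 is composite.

The values for k = 2, 3, …, 11 are 47, 53, 61, 71, 83, 97, 113, 131, 151, 173, and each of these is prime.
So no value in the range makes the expression composite.

There is no such integer k in that range.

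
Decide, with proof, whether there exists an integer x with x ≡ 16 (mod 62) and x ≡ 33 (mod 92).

Both moduli are multiples of 2 = gcd(62, 92), so any solution would satisfy x ≡ 16 and x ≡ 33 modulo 2 simultaneously.
These are incompatible: 16 − 33 = -17 is not divisible by 2.
Hence the system has no solution.

There is no such integer.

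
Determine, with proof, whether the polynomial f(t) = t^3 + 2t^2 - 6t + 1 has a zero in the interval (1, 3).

Such a root exists.

f(1) = -2 and f(3) = 28, which have opposite signs.
Since f is a polynomial it is continuous on [1, 3].
By the Intermediate Value Theorem f must vanish at some point of (1, 3).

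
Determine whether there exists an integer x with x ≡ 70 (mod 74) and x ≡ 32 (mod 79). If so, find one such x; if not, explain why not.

x = 4140

The moduli 74 and 79 are coprime, so by the Chinese Remainder Theorem a unique solution modulo 5846 exists.
Write x = 70 + 74t and require 70 + 74t ≡ 32 (mod 79), i.e. 74t ≡ 41 (mod 79).
Since 74·63 = 4662 = 59·79 + 1, the inverse of 74 mod 79 is 63.
Multiplying by 63: t ≡ 63·41 = 2583 ≡ 55 (mod 79).
With t = 55: x = 70 + 74·55 = 4140.
Indeed 4140 ≡ 70 (mod 74) and 4140 ≡ 32 (mod 79).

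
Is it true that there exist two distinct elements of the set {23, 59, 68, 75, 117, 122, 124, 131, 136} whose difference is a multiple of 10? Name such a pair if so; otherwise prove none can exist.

Residues mod 10: 23↦3, 59↦9, 68↦8, 75↦5, 117↦7, 122↦2, 124↦4, 131↦1, 136↦6.
No residue repeats among the 9 elements, so no pair has difference ≡ 0 (mod 10).

There is no such pair.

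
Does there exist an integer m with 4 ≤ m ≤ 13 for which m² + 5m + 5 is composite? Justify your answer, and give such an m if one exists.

m = 12

At m = 12: 12² + 5·12 + 5 = 209 = 11·19, which is composite.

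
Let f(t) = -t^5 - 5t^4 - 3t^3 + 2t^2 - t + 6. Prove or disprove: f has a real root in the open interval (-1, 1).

Such a root exists.

f(-1) = 8 and f(1) = -2, which have opposite signs.
As a polynomial, f is continuous on every closed interval.
By the Intermediate Value Theorem f must vanish at some point of (-1, 1).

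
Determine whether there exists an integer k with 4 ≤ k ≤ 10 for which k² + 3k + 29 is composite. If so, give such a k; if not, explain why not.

k = 4

At k = 4: 4² + 3·4 + 29 = 57 = 3·19, which is composite.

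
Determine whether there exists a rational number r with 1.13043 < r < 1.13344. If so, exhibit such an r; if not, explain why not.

r = 17/15

Multiplying by 15: 15·1.13043 = 16.95645 and 15·1.13344 = 17.00160, so the integer 17 lies strictly between them.
Dividing back, 1.13043 < 17/15 < 1.13344, and 17/15 is rational.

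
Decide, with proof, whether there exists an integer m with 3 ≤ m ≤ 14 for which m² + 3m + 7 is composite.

At m = 7: 7² + 3·7 + 7 = 77 = 7·11, which is composite.

m = 7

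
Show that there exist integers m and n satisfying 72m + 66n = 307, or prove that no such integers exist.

No, no such integers exist.

gcd(72, 66) = 6, so every integer of the form 72m + 66n is a multiple of 6.
But 307 = 6·51 + 1, so 6 ∤ 307.
Therefore 72m + 66n = 307 has no solution in integers.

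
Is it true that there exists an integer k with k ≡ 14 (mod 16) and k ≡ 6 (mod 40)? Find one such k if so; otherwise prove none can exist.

k = 46

The moduli are not coprime: gcd(16, 40) = 8. Compatibility requires 8 ∣ (6 − 14) = -8, which holds, so solutions exist.
Step through k = 14, 14 + 16, 14 + 2·16, …: the values 14, 30, 46 reduce mod 40 to 14, 30, 6. The value 46 hits 6.
Indeed 46 ≡ 14 (mod 16) and 46 ≡ 6 (mod 40).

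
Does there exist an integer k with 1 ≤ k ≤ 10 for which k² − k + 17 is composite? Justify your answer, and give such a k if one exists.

The values for k = 1, 2, …, 10 are 17, 19, 23, 29, 37, 47, 59, 73, 89, 107, and each of these is prime.
So no value in the range makes the expression composite.

There is no such integer k in that range.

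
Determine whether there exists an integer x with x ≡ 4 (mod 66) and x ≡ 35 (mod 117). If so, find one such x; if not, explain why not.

No, no such integer exists.

Reduce both congruences modulo 3, which divides 66 and 117: they say x ≡ 4 (mod 3) and x ≡ 35 (mod 3).
These are incompatible: 4 − 35 = -31 is not divisible by 3.
Therefore no such x exists.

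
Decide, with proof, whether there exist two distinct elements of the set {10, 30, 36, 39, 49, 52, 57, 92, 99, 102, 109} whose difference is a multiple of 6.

Reduce each element mod 6: 10↦4, 30↦0, 36↦0, 39↦3, 49↦1, 52↦4, 57↦3, 92↦2, 99↦3, 102↦0, 109↦1. The residue 4 repeats (at 10 and 52), and 52 − 10 = 42 = 7·6.

The pair (10, 52) works.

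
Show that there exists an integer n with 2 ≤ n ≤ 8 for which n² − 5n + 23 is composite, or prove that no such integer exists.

No, no such integer n in that range exists.

The values for n = 2, 3, …, 8 are 17, 17, 19, 23, 29, 37, 47, and each of these is prime.
So no value in the range makes the expression composite.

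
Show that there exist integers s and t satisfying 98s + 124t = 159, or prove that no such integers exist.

Any value of 98s + 124t is a multiple of gcd(98, 124) = 2.
But 159 is not a multiple of 2 (it leaves remainder 1).
Hence no integers s, t satisfy the equation.

No such integers exist.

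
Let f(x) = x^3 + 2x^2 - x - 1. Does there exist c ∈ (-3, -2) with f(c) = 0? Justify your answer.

Yes, such a c exists.

f(-3) = -7 and f(-2) = 1, which have opposite signs.
f is continuous everywhere (it is a polynomial), in particular on [-3, -2].
So by the Intermediate Value Theorem there is a c strictly between -3 and -2 with f(c) = 0.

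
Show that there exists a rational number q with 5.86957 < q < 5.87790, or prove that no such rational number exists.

Multiplying by 8: 8·5.86957 = 46.95656 and 8·5.87790 = 47.02320, so the integer 47 lies strictly between them.
So q = 47/8 works: it is a ratio of integers, and dividing 8·5.86957 < 47 < 8·5.87790 through by 8 gives 5.86957 < 47/8 < 5.87790.

q = 47/8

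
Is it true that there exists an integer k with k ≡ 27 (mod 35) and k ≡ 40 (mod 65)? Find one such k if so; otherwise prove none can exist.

Reduce both congruences modulo 5, which divides 35 and 65: they say k ≡ 27 (mod 5) and k ≡ 40 (mod 5).
These are incompatible: 27 − 40 = -13 is not divisible by 5.
So no integer satisfies both congruences.

No, no such integer exists.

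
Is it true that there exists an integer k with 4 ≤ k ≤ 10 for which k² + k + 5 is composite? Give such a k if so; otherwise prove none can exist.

k = 5

At k = 5: 5² + 5 + 5 = 35 = 5·7, which is composite.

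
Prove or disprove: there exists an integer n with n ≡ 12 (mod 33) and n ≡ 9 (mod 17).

The moduli 33 and 17 are coprime, so by the Chinese Remainder Theorem a unique solution modulo 561 exists.
Write n = 12 + 33t and require 12 + 33t ≡ 9 (mod 17), i.e. 33t ≡ 14 (mod 17).
33 ≡ 16 (mod 17), so this reads 16t ≡ 14 (mod 17). Note 16·16 = 256 ≡ 1 (mod 17) (as 256 − 1 = 15·17), so 16⁻¹ ≡ 16.
Multiplying by 16: t ≡ 16·14 = 224 ≡ 3 (mod 17).
Taking t = 3 gives n = 12 + 33·3 = 111.
Verify: 111 = 3·33 + 12 and 111 = 6·17 + 9. ✓

n = 111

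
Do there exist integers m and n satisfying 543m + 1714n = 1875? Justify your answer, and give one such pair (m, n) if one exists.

Since gcd(543, 1714) = 1, every integer is an integer combination of 543 and 1714.
Run the Euclidean algorithm on 1714 and 543: 1714 = 3·543 + 85, 543 = 6·85 + 33, 85 = 2·33 + 19, 33 = 1·19 + 14, 19 = 1·14 + 5, 14 = 2·5 + 4, 5 = 1·4 + 1, 4 = 4·1 + 0.
Working back up the chain: 1 = 5 − 1·4 = 5 − (14 − 2·5) = −14 + 3·5 = −14 + 3·(19 − 1·14) = 3·19 − 4·14 = 3·19 − 4·(33 − 1·19) = −4·33 + 7·19 = −4·33 + 7·(85 − 2·33) = 7·85 − 18·33 = 7·85 − 18·(543 − 6·85) = −18·543 + 115·85 = −18·543 + 115·(1714 − 3·543) = 115·1714 − 363·543. So 543·(-363) + 1714·115 = 1.
Scaling by 1875 gives the particular solution (m, n) = (-680625, 215625).
Shifting by a multiple of (1714, −543) keeps it a solution: m = -680625 + 398·1714 = 1547, n = 215625 − 398·543 = -489.
Check: 543·1547 + 1714·(-489) = 840021 − 838146 = 1875. ✓

m = 1547, n = -489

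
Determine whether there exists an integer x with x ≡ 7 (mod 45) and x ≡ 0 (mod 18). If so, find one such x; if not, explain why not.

Both moduli are multiples of 9 = gcd(45, 18), so any solution would satisfy x ≡ 7 and x ≡ 0 modulo 9 simultaneously.
These are incompatible: 7 − 0 = 7 is not divisible by 9.
So no integer satisfies both congruences.

No such integer exists.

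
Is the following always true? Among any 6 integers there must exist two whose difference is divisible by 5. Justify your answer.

Yes, this is always true.

Each integer lies in one of the 5 residue classes modulo 5.
With 6 integers and only 5 classes, the pigeonhole principle forces two of them, say a and b, into the same class.
Their difference a − b is then a multiple of 5.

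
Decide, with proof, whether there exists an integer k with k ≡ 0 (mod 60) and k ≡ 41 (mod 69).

No, no such integer exists.

Reduce both congruences modulo 3, which divides 60 and 69: they say k ≡ 0 (mod 3) and k ≡ 41 (mod 3).
These are incompatible: 0 − 41 = -41 is not divisible by 3.
So no integer satisfies both congruences.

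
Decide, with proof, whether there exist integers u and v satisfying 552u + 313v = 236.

u = 166, v = -292

552 and 313 are coprime, so 552u + 313v ranges over all of ℤ.
Run the Euclidean algorithm on 552 and 313: 552 = 1·313 + 239, 313 = 1·239 + 74, 239 = 3·74 + 17, 74 = 4·17 + 6, 17 = 2·6 + 5, 6 = 1·5 + 1, 5 = 5·1 + 0.
Back-substituting, 1 = 6 − 1·5 = 6 − (17 − 2·6) = −17 + 3·6 = −17 + 3·(74 − 4·17) = 3·74 − 13·17 = 3·74 − 13·(239 − 3·74) = −13·239 + 42·74 = −13·239 + 42·(313 − 1·239) = 42·313 − 55·239 = 42·313 − 55·(552 − 1·313) = −55·552 + 97·313; that is, 552·(-55) + 313·97 = 1.
Multiplying through by 236: u = (-55)·236 = -12980, v = 97·236 = 22892 is a solution.
Adding 42·313 to u and subtracting 42·552 from v gives the tidier solution (166, -292).
Check: 552·166 + 313·(-292) = 91632 − 91396 = 236. ✓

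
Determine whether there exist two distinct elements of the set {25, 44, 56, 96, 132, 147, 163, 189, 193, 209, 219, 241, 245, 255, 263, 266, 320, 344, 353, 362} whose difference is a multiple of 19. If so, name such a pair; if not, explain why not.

25 mod 19 = 6 and 44 mod 19 = 6, so 44 − 25 = 19 = 1·19.

25 and 44 are such a pair.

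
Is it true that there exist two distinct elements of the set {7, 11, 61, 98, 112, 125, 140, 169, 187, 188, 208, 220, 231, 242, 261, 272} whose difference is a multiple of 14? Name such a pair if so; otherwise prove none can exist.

The pair (7, 231) works.

Reduce each element mod 14: 7↦7, 11↦11, 61↦5, 98↦0, 112↦0, 125↦13, 140↦0, 169↦1, 187↦5, 188↦6, 208↦12, 220↦10, 231↦7, 242↦4, 261↦9, 272↦6. The residue 7 repeats (at 7 and 231), and 231 − 7 = 224 = 16·14.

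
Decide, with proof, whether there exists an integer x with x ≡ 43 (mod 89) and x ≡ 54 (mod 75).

x = 4404

gcd(89, 75) = 1, so the Chinese Remainder Theorem guarantees exactly one residue class mod 6675 satisfying both.
Write x = 43 + 89t and require 43 + 89t ≡ 54 (mod 75), i.e. 89t ≡ 11 (mod 75).
89 ≡ 14 (mod 75), so this reads 14t ≡ 11 (mod 75). To invert 14 modulo 75: 75 = 5·14 + 5, 14 = 2·5 + 4, 5 = 1·4 + 1, 4 = 4·1 + 0, and unwinding, 1 = 5 − 1·4 = 5 − (14 − 2·5) = −14 + 3·5 = −14 + 3·(75 − 5·14) = 3·75 − 16·14. Thus 14⁻¹ ≡ -16 ≡ 59 (mod 75).
Multiplying by 59: t ≡ 59·11 = 649 ≡ 49 (mod 75).
Taking t = 49 gives x = 43 + 89·49 = 4404.
Indeed 4404 ≡ 43 (mod 89) and 4404 ≡ 54 (mod 75).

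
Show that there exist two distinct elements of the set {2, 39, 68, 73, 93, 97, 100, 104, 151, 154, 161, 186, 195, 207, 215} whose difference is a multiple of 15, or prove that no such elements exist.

Residues mod 15: 2↦2, 39↦9, 68↦8, 73↦13, 93↦3, 97↦7, 100↦10, 104↦14, 151↦1, 154↦4, 161↦11, 186↦6, 195↦0, 207↦12, 215↦5.
These 15 residues are pairwise different, hence no difference of two elements is divisible by 15.

No, no such pair exists.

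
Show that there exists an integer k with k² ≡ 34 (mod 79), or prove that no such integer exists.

Apply Euler's criterion with the prime 79: 34 is a quadratic residue iff 34^39 ≡ 1 (mod 79), and a non-residue iff it is ≡ −1.
Squaring successively (mod 79): 34^2 = 1156 ≡ 50; 34^4 ≡ 50² = 2500 ≡ 51; 34^8 ≡ 51² = 2601 ≡ 73; 34^16 ≡ 73² = 5329 ≡ 36; 34^32 ≡ 36² = 1296 ≡ 32.
Since 39 = 32 + 4 + 2 + 1, 34^39 ≡ 32 · 51 · 50 · 34; multiplying out mod 79: 32·51 = 1632 ≡ 52, then 52·50 = 2600 ≡ 72, then 72·34 = 2448 ≡ 78. Thus 34^39 ≡ 78 ≡ −1 (mod 79).
The value −1 means 34 is a non-residue modulo 79, so k² ≡ 34 (mod 79) is impossible.

No, no such integer exists.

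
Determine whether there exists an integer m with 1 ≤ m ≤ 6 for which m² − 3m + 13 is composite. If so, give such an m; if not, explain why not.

There is no such integer m in that range.

The values for m = 1, 2, …, 6 are 11, 11, 13, 17, 23, 31, and each of these is prime.
So no value in the range makes the expression composite.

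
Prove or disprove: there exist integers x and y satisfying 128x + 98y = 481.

Any value of 128x + 98y is a multiple of gcd(128, 98) = 2.
However 481 leaves remainder 1 on division by 2.
Therefore 128x + 98y = 481 has no solution in integers.

No such integers exist.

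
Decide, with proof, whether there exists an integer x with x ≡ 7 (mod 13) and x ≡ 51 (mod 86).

Since 13 and 86 share no common factor, CRT says the pair of congruences has a solution (unique mod 1118).
Any solution of the first congruence is x = 7 + 13t; substituting into the second, 13t ≡ 51 − 7 ≡ 44 (mod 86).
Since 13·53 = 689 = 8·86 + 1, the inverse of 13 mod 86 is 53.
Multiplying by 53: t ≡ 53·44 = 2332 ≡ 10 (mod 86).
Taking t = 10 gives x = 7 + 13·10 = 137.
Indeed 137 ≡ 7 (mod 13) and 137 ≡ 51 (mod 86).

x = 137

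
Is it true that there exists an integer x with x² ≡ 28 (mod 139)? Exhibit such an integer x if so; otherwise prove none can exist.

x = 58

Take x = 58. Then 58² = 3364 = 24·139 + 28, so 58² ≡ 28 (mod 139).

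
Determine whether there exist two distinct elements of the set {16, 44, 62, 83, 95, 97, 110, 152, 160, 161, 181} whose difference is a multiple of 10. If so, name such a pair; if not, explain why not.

Both 62 and 152 leave remainder 2 on division by 10; their difference 90 = 9·10 is a multiple of 10.

The pair (62, 152) works.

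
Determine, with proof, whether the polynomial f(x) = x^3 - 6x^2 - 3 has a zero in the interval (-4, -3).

f(-4) = -163 and f(-3) = -84, both negative, so a sign-change argument is unavailable; we show f keeps this sign on the whole interval.
Shift to the endpoint -3: with x = -3 − u (0 < u < 1), one computes f(-3 − u) = -u^3 - 15u^2 - 63u - 84.
The nonzero coefficients here are all negative, so for u > 0 every term is negative (or zero), and the constant term -84 is strictly negative.
So f is strictly negative on (-4, -3); no root exists in the interval.

f has no root in that interval.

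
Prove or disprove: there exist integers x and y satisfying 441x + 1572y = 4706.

No, no such integers exist.

Both 441 and 1572 are divisible by gcd(441, 1572) = 3, hence so is any combination 441x + 1572y.
However 4706 leaves remainder 2 on division by 3.
Therefore 441x + 1572y = 4706 has no solution in integers.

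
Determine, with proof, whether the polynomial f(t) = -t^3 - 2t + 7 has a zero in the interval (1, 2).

Yes, f has a root in the interval.

f(1) = 4 and f(2) = -5, which have opposite signs.
Since f is a polynomial it is continuous on [1, 2].
By the Intermediate Value Theorem f must vanish at some point of (1, 2).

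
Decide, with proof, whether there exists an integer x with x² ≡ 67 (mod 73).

x = 33 works: 33² = 1089, and 1089 − 67 = 1022 = 14·73.

x = 33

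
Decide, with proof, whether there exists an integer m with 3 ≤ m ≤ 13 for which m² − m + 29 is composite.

m = 13

At m = 13: 13² − 13 + 29 = 185 = 5·37, which is composite.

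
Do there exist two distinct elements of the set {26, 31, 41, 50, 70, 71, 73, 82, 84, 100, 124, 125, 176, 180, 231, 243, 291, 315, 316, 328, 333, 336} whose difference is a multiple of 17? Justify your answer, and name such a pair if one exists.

Reduce each element mod 17: 26↦9, 31↦14, 41↦7, 50↦16, 70↦2, 71↦3, 73↦5, 82↦14, 84↦16, 100↦15, 124↦5, 125↦6, 176↦6, 180↦10, 231↦10, 243↦5, 291↦2, 315↦9, 316↦10, 328↦5, 333↦10, 336↦13. The residue 9 repeats (at 26 and 315), and 315 − 26 = 289 = 17·17.

The pair (26, 315) works.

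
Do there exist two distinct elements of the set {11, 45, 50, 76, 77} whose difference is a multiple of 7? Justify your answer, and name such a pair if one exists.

There is no such pair.

Reduce each element modulo 7: 11↦4, 45↦3, 50↦1, 76↦6, 77↦0.
These 5 residues are pairwise different, hence no difference of two elements is divisible by 7.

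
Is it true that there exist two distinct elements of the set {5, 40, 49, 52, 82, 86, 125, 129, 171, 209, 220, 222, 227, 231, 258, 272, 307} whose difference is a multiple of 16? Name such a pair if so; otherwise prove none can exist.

The pair (49, 129) works.

49 mod 16 = 1 and 129 mod 16 = 1, so 129 − 49 = 80 = 5·16.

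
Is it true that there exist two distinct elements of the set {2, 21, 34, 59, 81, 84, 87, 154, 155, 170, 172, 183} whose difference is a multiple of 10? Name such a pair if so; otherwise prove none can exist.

2 and 172 are such a pair.

Both 2 and 172 leave remainder 2 on division by 10; their difference 170 = 17·10 is a multiple of 10.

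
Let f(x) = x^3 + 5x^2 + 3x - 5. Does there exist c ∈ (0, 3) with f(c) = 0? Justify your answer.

f(0) = -5 and f(3) = 76, which have opposite signs.
As a polynomial, f is continuous on every closed interval.
So by the Intermediate Value Theorem there is a c strictly between 0 and 3 with f(c) = 0.

Such a root exists.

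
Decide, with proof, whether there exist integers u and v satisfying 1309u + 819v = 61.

Both 1309 and 819 are divisible by gcd(1309, 819) = 7, hence so is any combination 1309u + 819v.
But 61 is not a multiple of 7 (it leaves remainder 5).
Therefore 1309u + 819v = 61 has no solution in integers.

There are no such integers.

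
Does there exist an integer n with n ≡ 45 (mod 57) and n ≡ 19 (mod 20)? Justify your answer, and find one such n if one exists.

gcd(57, 20) = 1, so the Chinese Remainder Theorem guarantees exactly one residue class mod 1140 satisfying both.
Any solution of the first congruence is n = 45 + 57t; substituting into the second, 57t ≡ 19 − 45 ≡ 14 (mod 20).
57 ≡ 17 (mod 20), so this reads 17t ≡ 14 (mod 20). To invert 17 modulo 20: 20 = 1·17 + 3, 17 = 5·3 + 2, 3 = 1·2 + 1, 2 = 2·1 + 0, and unwinding, 1 = 3 − 1·2 = 3 − (17 − 5·3) = −17 + 6·3 = −17 + 6·(20 − 1·17) = 6·20 − 7·17. Thus 17⁻¹ ≡ -7 ≡ 13 (mod 20).
Multiplying by 13: t ≡ 13·14 = 182 ≡ 2 (mod 20).
Taking t = 2 gives n = 45 + 57·2 = 159.
Check: 159 mod 57 = 45, 159 mod 20 = 19. ✓

n = 159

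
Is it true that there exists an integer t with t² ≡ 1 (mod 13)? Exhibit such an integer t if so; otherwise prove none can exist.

t = 1

Take t = 1. Then 1² = 1, and since 0 ≤ 1 < 13 this is already reduced: 1² ≡ 1 (mod 13).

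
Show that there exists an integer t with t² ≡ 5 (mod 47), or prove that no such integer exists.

Apply Euler's criterion with the prime 47: 5 is a quadratic residue iff 5^23 ≡ 1 (mod 47), and a non-residue iff it is ≡ −1.
Squaring successively (mod 47): 5^2 = 25 ≡ 25; 5^4 ≡ 25² = 625 ≡ 14; 5^8 ≡ 14² = 196 ≡ 8; 5^16 ≡ 8² = 64 ≡ 17.
Since 23 = 16 + 4 + 2 + 1, 5^23 ≡ 17 · 14 · 25 · 5; multiplying out mod 47: 17·14 = 238 ≡ 3, then 3·25 = 75 ≡ 28, then 28·5 = 140 ≡ 46. Thus 5^23 ≡ 46 ≡ −1 (mod 47).
By Euler's criterion 5 is a quadratic non-residue mod 47: no t satisfies t² ≡ 5 (mod 47).

There is no such integer.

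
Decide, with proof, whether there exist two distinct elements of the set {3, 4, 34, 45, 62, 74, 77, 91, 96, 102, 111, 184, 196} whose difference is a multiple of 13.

No, no such pair exists.

Residues mod 13: 3↦3, 4↦4, 34↦8, 45↦6, 62↦10, 74↦9, 77↦12, 91↦0, 96↦5, 102↦11, 111↦7, 184↦2, 196↦1.
No residue repeats among the 13 elements, so no pair has difference ≡ 0 (mod 13).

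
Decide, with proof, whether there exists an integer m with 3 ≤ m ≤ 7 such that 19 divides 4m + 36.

The values of 4m + 36 for m = 3, 4, …, 7 are 48, 52, 56, 60, 64; reduced mod 19 these are 10, 14, 18, 3, 7.
Since 0 is absent from this list, 19 ∤ 4m + 36 for every m with 3 ≤ m ≤ 7.

No such integer m in that range exists.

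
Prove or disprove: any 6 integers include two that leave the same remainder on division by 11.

No, the set {15, 16, 17, 18, 19, 20} is a counterexample.

Try 6 consecutive integers, 15, 16, …, 20. Their remainders mod 11 are 4, 5, 6, 7, 8, 9 — pairwise different, as any 6 ≤ 11 consecutive integers have distinct residues.
So no two of them leave the same remainder on division by 11; the claim fails for this set.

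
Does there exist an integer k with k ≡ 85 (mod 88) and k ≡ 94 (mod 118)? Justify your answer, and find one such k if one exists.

gcd(88, 118) = 2. If k ≡ 85 (mod 88) and k ≡ 94 (mod 118), then k ≡ 85 (mod 2) and k ≡ 94 (mod 2).
But 85 mod 2 = 1 while 94 mod 2 = 0, a contradiction.
Therefore no such k exists.

There is no such integer.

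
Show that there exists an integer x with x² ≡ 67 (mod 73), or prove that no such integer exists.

x = 40

Take x = 40. Then 40² = 1600 = 21·73 + 67, so 40² ≡ 67 (mod 73).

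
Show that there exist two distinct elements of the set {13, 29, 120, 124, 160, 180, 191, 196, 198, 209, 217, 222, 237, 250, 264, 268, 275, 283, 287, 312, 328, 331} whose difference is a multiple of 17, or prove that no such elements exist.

13 mod 17 = 13 and 217 mod 17 = 13, so 217 − 13 = 204 = 12·17.

The pair (13, 217) works.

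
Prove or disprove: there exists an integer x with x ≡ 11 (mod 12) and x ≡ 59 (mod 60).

x = 59

The moduli are not coprime: gcd(12, 60) = 12. Compatibility requires 12 ∣ (59 − 11) = 48, which holds, so solutions exist.
Step through x = 11, 11 + 12, 11 + 2·12, …: the values 11, 23, 35, 47, 59 reduce mod 60 to 11, 23, 35, 47, 59. The value 59 hits 59.
Indeed 59 ≡ 11 (mod 12) and 59 ≡ 59 (mod 60).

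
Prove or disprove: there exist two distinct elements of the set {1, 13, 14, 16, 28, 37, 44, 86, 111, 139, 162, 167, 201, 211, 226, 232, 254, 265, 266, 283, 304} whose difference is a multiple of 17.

Yes: 1 and 86.

1 mod 17 = 1 and 86 mod 17 = 1, so 86 − 1 = 85 = 5·17.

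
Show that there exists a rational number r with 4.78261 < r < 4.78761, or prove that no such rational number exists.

r = 67/14

Multiplying by 14: 14·4.78261 = 66.95654 and 14·4.78761 = 67.02654, so the integer 67 lies strictly between them.
Hence 67/14 is a rational number with 4.78261 < 67/14 < 4.78761.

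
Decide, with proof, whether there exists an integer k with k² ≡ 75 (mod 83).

k = 18

k = 18 works: 18² = 324, and 324 − 75 = 249 = 3·83.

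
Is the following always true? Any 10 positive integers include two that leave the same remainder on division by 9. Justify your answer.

There are exactly 9 possible remainders on division by 9.
With 10 integers and only 9 classes, the pigeonhole principle forces two of them, say a and b, into the same class.
That is, a and b leave the same remainder on division by 9, as claimed.

Yes.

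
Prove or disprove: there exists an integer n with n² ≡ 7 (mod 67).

Apply Euler's criterion with the prime 67: 7 is a quadratic residue iff 7^33 ≡ 1 (mod 67), and a non-residue iff it is ≡ −1.
Squaring successively (mod 67): 7^2 = 49 ≡ 49; 7^4 ≡ 49² = 2401 ≡ 56; 7^8 ≡ 56² = 3136 ≡ 54; 7^16 ≡ 54² = 2916 ≡ 35; 7^32 ≡ 35² = 1225 ≡ 19.
Since 33 = 32 + 1, 7^33 ≡ 19 · 7; multiplying out mod 67: 19·7 = 133 ≡ 66. Thus 7^33 ≡ 66 ≡ −1 (mod 67).
The value −1 means 7 is a non-residue modulo 67, so n² ≡ 7 (mod 67) is impossible.

No, no such integer exists.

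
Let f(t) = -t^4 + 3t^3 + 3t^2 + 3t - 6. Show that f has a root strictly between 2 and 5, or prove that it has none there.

Such a root exists.

f(2) = 20 and f(5) = -166, which have opposite signs.
As a polynomial, f is continuous on every closed interval.
By the Intermediate Value Theorem, f takes the value 0 somewhere in the open interval.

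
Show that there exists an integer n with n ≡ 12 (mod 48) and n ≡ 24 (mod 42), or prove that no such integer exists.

n = 108

The moduli are not coprime: gcd(48, 42) = 6. Compatibility requires 6 ∣ (24 − 12) = 12, which holds, so solutions exist.
List candidates n ≡ 12 (mod 48): 12, 60, 108. Modulo 42 these are 12, 18, 24; 108 gives 24 as required.
Indeed 108 ≡ 12 (mod 48) and 108 ≡ 24 (mod 42).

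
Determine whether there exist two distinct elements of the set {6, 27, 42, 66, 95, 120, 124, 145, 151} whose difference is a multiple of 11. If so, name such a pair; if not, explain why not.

Residues mod 11: 6↦6, 27↦5, 42↦9, 66↦0, 95↦7, 120↦10, 124↦3, 145↦2, 151↦8.
These 9 residues are pairwise different, hence no difference of two elements is divisible by 11.

There is no such pair.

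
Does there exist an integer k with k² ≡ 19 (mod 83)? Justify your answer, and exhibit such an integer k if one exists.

Apply Euler's criterion with the prime 83: 19 is a quadratic residue iff 19^41 ≡ 1 (mod 83), and a non-residue iff it is ≡ −1.
Repeated squaring mod 83: 19^2 = 361 ≡ 29; 19^4 ≡ 29² = 841 ≡ 11; 19^8 ≡ 11² = 121 ≡ 38; 19^16 ≡ 38² = 1444 ≡ 33; 19^32 ≡ 33² = 1089 ≡ 10.
Since 41 = 32 + 8 + 1, 19^41 ≡ 10 · 38 · 19; multiplying out mod 83: 10·38 = 380 ≡ 48, then 48·19 = 912 ≡ 82. Thus 19^41 ≡ 82 ≡ −1 (mod 83).
By Euler's criterion 19 is a quadratic non-residue mod 83: no k satisfies k² ≡ 19 (mod 83).

No such integer exists.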